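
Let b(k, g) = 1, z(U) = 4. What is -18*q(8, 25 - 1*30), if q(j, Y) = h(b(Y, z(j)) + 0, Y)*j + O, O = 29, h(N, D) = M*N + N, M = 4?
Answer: -1242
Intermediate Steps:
h(N, D) = 5*N (h(N, D) = 4*N + N = 5*N)
q(j, Y) = 29 + 5*j (q(j, Y) = (5*(1 + 0))*j + 29 = (5*1)*j + 29 = 5*j + 29 = 29 + 5*j)
-18*q(8, 25 - 1*30) = -18*(29 + 5*8) = -18*(29 + 40) = -18*69 = -1242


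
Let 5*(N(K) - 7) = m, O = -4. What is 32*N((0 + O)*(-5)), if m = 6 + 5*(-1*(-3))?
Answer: 1792/5 ≈ 358.40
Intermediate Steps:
m = 21 (m = 6 + 5*3 = 6 + 15 = 21)
N(K) = 56/5 (N(K) = 7 + (1/5)*21 = 7 + 21/5 = 56/5)
32*N((0 + O)*(-5)) = 32*(56/5) = 1792/5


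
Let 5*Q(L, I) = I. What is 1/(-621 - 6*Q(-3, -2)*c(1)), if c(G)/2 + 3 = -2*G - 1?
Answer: -5/3249 ≈ -0.0015389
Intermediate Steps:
Q(L, I) = I/5
c(G) = -8 - 4*G (c(G) = -6 + 2*(-2*G - 1) = -6 + 2*(-1 - 2*G) = -6 + (-2 - 4*G) = -8 - 4*G)
1/(-621 - 6*Q(-3, -2)*c(1)) = 1/(-621 - 6*(⅕)*(-2)*(-8 - 4*1)) = 1/(-621 - (-12)*(-8 - 4)/5) = 1/(-621 - (-12)*(-12)/5) = 1/(-621 - 6*24/5) = 1/(-621 - 144/5) = 1/(-3249/5) = -5/3249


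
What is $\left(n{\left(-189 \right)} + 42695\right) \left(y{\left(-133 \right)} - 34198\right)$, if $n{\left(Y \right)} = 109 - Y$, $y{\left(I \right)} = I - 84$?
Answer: $-1479604095$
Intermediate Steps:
$y{\left(I \right)} = -84 + I$
$\left(n{\left(-189 \right)} + 42695\right) \left(y{\left(-133 \right)} - 34198\right) = \left(\left(109 - -189\right) + 42695\right) \left(\left(-84 - 133\right) - 34198\right) = \left(\left(109 + 189\right) + 42695\right) \left(-217 - 34198\right) = \left(298 + 42695\right) \left(-34415\right) = 42993 \left(-34415\right) = -1479604095$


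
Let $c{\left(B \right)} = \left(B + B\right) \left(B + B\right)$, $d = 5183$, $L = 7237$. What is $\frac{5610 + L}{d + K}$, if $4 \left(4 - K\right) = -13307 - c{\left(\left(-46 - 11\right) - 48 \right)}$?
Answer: $\frac{1772}{2695} \approx 0.65751$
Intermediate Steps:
$c{\left(B \right)} = 4 B^{2}$ ($c{\left(B \right)} = 2 B 2 B = 4 B^{2}$)
$K = \frac{57423}{4}$ ($K = 4 - \frac{-13307 - 4 \left(\left(-46 - 11\right) - 48\right)^{2}}{4} = 4 - \frac{-13307 - 4 \left(-57 - 48\right)^{2}}{4} = 4 - \frac{-13307 - 4 \left(-105\right)^{2}}{4} = 4 - \frac{-13307 - 4 \cdot 11025}{4} = 4 - \frac{-13307 - 44100}{4} = 4 - - \frac{57407}{4} = 4 + \frac{57407}{4} = \frac{57423}{4} \approx 14356.0$)
$\frac{5610 + L}{d + K} = \frac{5610 + 7237}{5183 + \frac{57423}{4}} = \frac{12847}{\frac{78155}{4}} = 12847 \cdot \frac{4}{78155} = \frac{1772}{2695}$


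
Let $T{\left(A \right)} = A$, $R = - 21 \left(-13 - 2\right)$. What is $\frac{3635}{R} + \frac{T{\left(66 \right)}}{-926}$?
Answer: $\frac{334522}{29169} \approx 11.468$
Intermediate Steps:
$R = 315$ ($R = \left(-21\right) \left(-15\right) = 315$)
$\frac{3635}{R} + \frac{T{\left(66 \right)}}{-926} = \frac{3635}{315} + \frac{66}{-926} = 3635 \cdot \frac{1}{315} + 66 \left(- \frac{1}{926}\right) = \frac{727}{63} - \frac{33}{463} = \frac{334522}{29169}$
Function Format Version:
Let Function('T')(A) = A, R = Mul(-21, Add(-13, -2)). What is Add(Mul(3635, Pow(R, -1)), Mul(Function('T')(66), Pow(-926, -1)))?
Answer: Rational(334522, 29169) ≈ 11.468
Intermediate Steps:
R = 315 (R = Mul(-21, -15) = 315)
Add(Mul(3635, Pow(R, -1)), Mul(Function('T')(66), Pow(-926, -1))) = Add(Mul(3635, Pow(315, -1)), Mul(66, Pow(-926, -1))) = Add(Mul(3635, Rational(1, 315)), Mul(66, Rational(-1, 926))) = Add(Rational(727, 63), Rational(-33, 463)) = Rational(334522, 29169)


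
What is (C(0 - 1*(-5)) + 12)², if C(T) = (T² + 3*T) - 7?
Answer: 2025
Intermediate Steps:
C(T) = -7 + T² + 3*T
(C(0 - 1*(-5)) + 12)² = ((-7 + (0 - 1*(-5))² + 3*(0 - 1*(-5))) + 12)² = ((-7 + (0 + 5)² + 3*(0 + 5)) + 12)² = ((-7 + 5² + 3*5) + 12)² = ((-7 + 25 + 15) + 12)² = (33 + 12)² = 45² = 2025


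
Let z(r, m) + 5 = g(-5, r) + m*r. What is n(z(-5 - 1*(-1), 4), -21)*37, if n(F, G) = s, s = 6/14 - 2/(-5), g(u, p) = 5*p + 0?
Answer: 1073/35 ≈ 30.657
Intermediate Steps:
g(u, p) = 5*p
s = 29/35 (s = 6*(1/14) - 2*(-⅕) = 3/7 + ⅖ = 29/35 ≈ 0.82857)
z(r, m) = -5 + 5*r + m*r (z(r, m) = -5 + (5*r + m*r) = -5 + 5*r + m*r)
n(F, G) = 29/35
n(z(-5 - 1*(-1), 4), -21)*37 = (29/35)*37 = 1073/35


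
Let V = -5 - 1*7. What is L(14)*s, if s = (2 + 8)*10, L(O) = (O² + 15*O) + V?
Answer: 39400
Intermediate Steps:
V = -12 (V = -5 - 7 = -12)
L(O) = -12 + O² + 15*O (L(O) = (O² + 15*O) - 12 = -12 + O² + 15*O)
s = 100 (s = 10*10 = 100)
L(14)*s = (-12 + 14² + 15*14)*100 = (-12 + 196 + 210)*100 = 394*100 = 39400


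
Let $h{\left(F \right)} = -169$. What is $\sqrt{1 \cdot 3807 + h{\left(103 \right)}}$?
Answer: $\sqrt{3638} \approx 60.316$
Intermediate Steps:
$\sqrt{1 \cdot 3807 + h{\left(103 \right)}} = \sqrt{1 \cdot 3807 - 169} = \sqrt{3807 - 169} = \sqrt{3638}$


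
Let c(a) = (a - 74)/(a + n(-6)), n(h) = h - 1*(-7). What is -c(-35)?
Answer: -109/34 ≈ -3.2059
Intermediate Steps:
n(h) = 7 + h (n(h) = h + 7 = 7 + h)
c(a) = (-74 + a)/(1 + a) (c(a) = (a - 74)/(a + (7 - 6)) = (-74 + a)/(a + 1) = (-74 + a)/(1 + a))
-c(-35) = -(-74 - 35)/(1 - 35) = -(-109)/(-34) = -(-1)*(-109)/34 = -1*109/34 = -109/34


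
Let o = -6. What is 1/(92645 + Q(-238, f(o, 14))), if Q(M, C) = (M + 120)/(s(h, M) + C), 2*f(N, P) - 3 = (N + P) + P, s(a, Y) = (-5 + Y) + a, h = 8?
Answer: 445/41227261 ≈ 1.0794e-5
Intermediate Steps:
s(a, Y) = -5 + Y + a
f(N, P) = 3/2 + P + N/2 (f(N, P) = 3/2 + ((N + P) + P)/2 = 3/2 + (N + 2*P)/2 = 3/2 + (P + N/2) = 3/2 + P + N/2)
Q(M, C) = (120 + M)/(3 + C + M) (Q(M, C) = (M + 120)/((-5 + M + 8) + C) = (120 + M)/((3 + M) + C) = (120 + M)/(3 + C + M))
1/(92645 + Q(-238, f(o, 14))) = 1/(92645 + (120 - 238)/(3 + (3/2 + 14 + (½)*(-6)) - 238)) = 1/(92645 - 118/(3 + (3/2 + 14 - 3) - 238)) = 1/(92645 - 118/(3 + 25/2 - 238)) = 1/(92645 - 118/(-445/2)) = 1/(92645 - 2/445*(-118)) = 1/(92645 + 236/445) = 1/(41227261/445) = 445/41227261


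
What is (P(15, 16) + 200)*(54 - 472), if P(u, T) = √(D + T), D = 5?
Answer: -83600 - 418*√21 ≈ -85516.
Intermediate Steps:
P(u, T) = √(5 + T)
(P(15, 16) + 200)*(54 - 472) = (√(5 + 16) + 200)*(54 - 472) = (√21 + 200)*(-418) = (200 + √21)*(-418) = -83600 - 418*√21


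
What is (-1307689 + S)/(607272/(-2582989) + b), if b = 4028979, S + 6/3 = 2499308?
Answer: 3077933603213/10406807830959 ≈ 0.29576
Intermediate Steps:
S = 2499306 (S = -2 + 2499308 = 2499306)
(-1307689 + S)/(607272/(-2582989) + b) = (-1307689 + 2499306)/(607272/(-2582989) + 4028979) = 1191617/(607272*(-1/2582989) + 4028979) = 1191617/(-607272/2582989 + 4028979) = 1191617/(10406807830959/2582989) = 1191617*(2582989/10406807830959) = 3077933603213/10406807830959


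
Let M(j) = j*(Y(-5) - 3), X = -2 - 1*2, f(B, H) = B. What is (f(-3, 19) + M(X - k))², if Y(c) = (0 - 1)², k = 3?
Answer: 121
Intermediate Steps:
Y(c) = 1 (Y(c) = (-1)² = 1)
X = -4 (X = -2 - 2 = -4)
M(j) = -2*j (M(j) = j*(1 - 3) = j*(-2) = -2*j)
(f(-3, 19) + M(X - k))² = (-3 - 2*(-4 - 1*3))² = (-3 - 2*(-4 - 3))² = (-3 - 2*(-7))² = (-3 + 14)² = 11² = 121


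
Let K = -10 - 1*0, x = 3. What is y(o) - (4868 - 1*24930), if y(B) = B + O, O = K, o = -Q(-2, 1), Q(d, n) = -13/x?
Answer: 60169/3 ≈ 20056.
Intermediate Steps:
Q(d, n) = -13/3
o = 13/3 (o = -1*(-13/3) = 13/3 ≈ 4.3333)
K = -10 (K = -10 + 0 = -10)
O = -10
y(B) = -10 + B (y(B) = B - 10 = -10 + B)
y(o) - (4868 - 1*24930) = (-10 + 13/3) - (4868 - 1*24930) = -17/3 - (4868 - 24930) = -17/3 - 1*(-20062) = -17/3 + 20062 = 60169/3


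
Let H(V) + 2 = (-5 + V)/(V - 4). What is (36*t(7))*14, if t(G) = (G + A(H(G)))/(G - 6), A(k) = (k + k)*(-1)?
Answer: 4872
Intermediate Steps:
H(V) = -2 + (-5 + V)/(-4 + V) (H(V) = -2 + (-5 + V)/(V - 4) = -2 + (-5 + V)/(-4 + V))
A(k) = -2*k (A(k) = (2*k)*(-1) = -2*k)
t(G) = (G - 2*(3 - G)/(-4 + G))/(-6 + G) (t(G) = (G - 2*(3 - G)/(-4 + G))/(G - 6) = (G - 2*(3 - G)/(-4 + G))/(-6 + G))
(36*t(7))*14 = (36*((-6 + 2*7 + 7*(-4 + 7))/((-6 + 7)*(-4 + 7))))*14 = (36*((-6 + 14 + 7*3)/(1*3)))*14 = (36*(1*(1/3)*(-6 + 14 + 21)))*14 = (36*(1*(1/3)*29))*14 = (36*(29/3))*14 = 348*14 = 4872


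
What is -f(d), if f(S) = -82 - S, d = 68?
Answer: 150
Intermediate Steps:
-f(d) = -(-82 - 1*68) = -(-82 - 68) = -1*(-150) = 150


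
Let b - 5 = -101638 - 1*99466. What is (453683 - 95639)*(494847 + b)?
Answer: 105174708912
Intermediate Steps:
b = -201099 (b = 5 + (-101638 - 1*99466) = 5 + (-101638 - 99466) = 5 - 201104 = -201099)
(453683 - 95639)*(494847 + b) = (453683 - 95639)*(494847 - 201099) = 358044*293748 = 105174708912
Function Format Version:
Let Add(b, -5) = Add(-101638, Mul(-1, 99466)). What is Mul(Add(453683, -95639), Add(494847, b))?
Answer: 105174708912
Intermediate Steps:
b = -201099 (b = Add(5, Add(-101638, Mul(-1, 99466))) = Add(5, Add(-101638, -99466)) = Add(5, -201104) = -201099)
Mul(Add(453683, -95639), Add(494847, b)) = Mul(Add(453683, -95639), Add(494847, -201099)) = Mul(358044, 293748) = 105174708912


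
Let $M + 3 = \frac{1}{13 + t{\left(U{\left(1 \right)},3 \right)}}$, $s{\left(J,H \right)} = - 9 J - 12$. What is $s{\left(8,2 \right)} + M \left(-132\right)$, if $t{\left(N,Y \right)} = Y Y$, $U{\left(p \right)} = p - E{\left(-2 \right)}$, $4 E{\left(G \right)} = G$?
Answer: $306$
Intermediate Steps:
$E{\left(G \right)} = \frac{G}{4}$
$U{\left(p \right)} = \frac{1}{2} + p$ ($U{\left(p \right)} = p - \frac{1}{4} \left(-2\right) = p - - \frac{1}{2} = p + \frac{1}{2} = \frac{1}{2} + p$)
$t{\left(N,Y \right)} = Y^{2}$
$s{\left(J,H \right)} = -12 - 9 J$
$M = - \frac{65}{22}$ ($M = -3 + \frac{1}{13 + 3^{2}} = -3 + \frac{1}{13 + 9} = -3 + \frac{1}{22} = - \frac{65}{22} \approx -2.9545$)
$s{\left(8,2 \right)} + M \left(-132\right) = \left(-12 - 72\right) - -390 = \left(-12 - 72\right) + 390 = -84 + 390 = 306$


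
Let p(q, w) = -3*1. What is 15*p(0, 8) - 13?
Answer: -58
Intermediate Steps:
p(q, w) = -3
15*p(0, 8) - 13 = 15*(-3) - 13 = -45 - 13 = -58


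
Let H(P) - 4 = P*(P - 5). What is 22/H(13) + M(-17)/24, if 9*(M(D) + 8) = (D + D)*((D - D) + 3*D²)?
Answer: -14753/108 ≈ -136.60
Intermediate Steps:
H(P) = 4 + P*(-5 + P) (H(P) = 4 + P*(P - 5) = 4 + P*(-5 + P))
M(D) = -8 + 2*D³/3 (M(D) = -8 + ((D + D)*((D - D) + 3*D²))/9 = -8 + ((2*D)*(0 + 3*D²))/9 = -8 + ((2*D)*(3*D²))/9 = -8 + (6*D³)/9 = -8 + 2*D³/3)
22/H(13) + M(-17)/24 = 22/(4 + 13² - 5*13) + (-8 + (⅔)*(-17)³)/24 = 22/(4 + 169 - 65) + (-8 + (⅔)*(-4913))*(1/24) = 22/108 + (-8 - 9826/3)*(1/24) = 22*(1/108) - 9850/3*1/24 = 11/54 - 4925/36 = -14753/108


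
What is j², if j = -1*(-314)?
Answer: 98596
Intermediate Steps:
j = 314
j² = 314² = 98596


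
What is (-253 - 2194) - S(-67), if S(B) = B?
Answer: -2380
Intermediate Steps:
(-253 - 2194) - S(-67) = (-253 - 2194) - 1*(-67) = -2447 + 67 = -2380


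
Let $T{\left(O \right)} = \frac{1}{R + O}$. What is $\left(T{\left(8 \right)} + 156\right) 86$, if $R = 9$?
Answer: $\frac{228158}{17} \approx 13421.0$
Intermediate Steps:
$T{\left(O \right)} = \frac{1}{9 + O}$
$\left(T{\left(8 \right)} + 156\right) 86 = \left(\frac{1}{9 + 8} + 156\right) 86 = \left(\frac{1}{17} + 156\right) 86 = \frac{2653}{17} \cdot 86 = \frac{228158}{17}$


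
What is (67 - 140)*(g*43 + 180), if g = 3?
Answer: -22557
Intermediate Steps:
(67 - 140)*(g*43 + 180) = (67 - 140)*(3*43 + 180) = -73*(129 + 180) = -73*309 = -22557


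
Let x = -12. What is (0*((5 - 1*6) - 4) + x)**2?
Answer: 144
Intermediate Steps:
(0*((5 - 1*6) - 4) + x)**2 = (0*((5 - 1*6) - 4) - 12)**2 = (0*((5 - 6) - 4) - 12)**2 = (0*(-1 - 4) - 12)**2 = (0*(-5) - 12)**2 = (0 - 12)**2 = (-12)**2 = 144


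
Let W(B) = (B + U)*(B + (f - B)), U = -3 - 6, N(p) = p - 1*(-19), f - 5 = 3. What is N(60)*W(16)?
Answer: 4424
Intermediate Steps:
f = 8 (f = 5 + 3 = 8)
N(p) = 19 + p (N(p) = p + 19 = 19 + p)
U = -9
W(B) = -72 + 8*B (W(B) = (B - 9)*(B + (8 - B)) = (-9 + B)*8 = -72 + 8*B)
N(60)*W(16) = (19 + 60)*(-72 + 8*16) = 79*(-72 + 128) = 79*56 = 4424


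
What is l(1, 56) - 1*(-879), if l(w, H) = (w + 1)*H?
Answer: 991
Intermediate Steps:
l(w, H) = H*(1 + w) (l(w, H) = (1 + w)*H = H*(1 + w))
l(1, 56) - 1*(-879) = 56*(1 + 1) - 1*(-879) = 56*2 + 879 = 112 + 879 = 991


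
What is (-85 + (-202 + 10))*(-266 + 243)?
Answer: 6371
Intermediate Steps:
(-85 + (-202 + 10))*(-266 + 243) = (-85 - 192)*(-23) = -277*(-23) = 6371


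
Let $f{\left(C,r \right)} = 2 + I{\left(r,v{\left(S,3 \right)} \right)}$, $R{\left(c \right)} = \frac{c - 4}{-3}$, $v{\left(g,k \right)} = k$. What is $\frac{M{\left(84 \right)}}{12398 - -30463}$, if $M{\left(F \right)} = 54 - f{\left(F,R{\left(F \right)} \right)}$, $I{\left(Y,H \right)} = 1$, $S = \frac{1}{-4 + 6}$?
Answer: $\frac{17}{14287} \approx 0.0011899$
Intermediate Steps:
$S = \frac{1}{2} \approx 0.5$
$R{\left(c \right)} = \frac{4}{3} - \frac{c}{3}$ ($R{\left(c \right)} = \left(-4 + c\right) \left(- \frac{1}{3}\right) = \frac{4}{3} - \frac{c}{3}$)
$f{\left(C,r \right)} = 3$ ($f{\left(C,r \right)} = 2 + 1 = 3$)
$M{\left(F \right)} = 51$ ($M{\left(F \right)} = 54 - 3 = 51$)
$\frac{M{\left(84 \right)}}{12398 - -30463} = \frac{51}{12398 - -30463} = \frac{51}{12398 + 30463} = \frac{51}{42861} = 51 \cdot \frac{1}{42861} = \frac{17}{14287}$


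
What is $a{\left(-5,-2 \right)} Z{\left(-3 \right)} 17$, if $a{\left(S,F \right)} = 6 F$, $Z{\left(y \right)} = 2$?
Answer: $-408$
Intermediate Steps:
$a{\left(-5,-2 \right)} Z{\left(-3 \right)} 17 = 6 \left(-2\right) 2 \cdot 17 = \left(-12\right) 2 \cdot 17 = \left(-24\right) 17 = -408$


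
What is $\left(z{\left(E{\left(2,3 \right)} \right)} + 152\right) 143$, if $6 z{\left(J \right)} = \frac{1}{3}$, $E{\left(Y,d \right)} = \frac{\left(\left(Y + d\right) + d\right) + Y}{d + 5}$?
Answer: $\frac{391391}{18} \approx 21744.0$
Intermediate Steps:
$E{\left(Y,d \right)} = \frac{2 Y + 2 d}{5 + d}$ ($E{\left(Y,d \right)} = \frac{\left(Y + 2 d\right) + Y}{5 + d} = \frac{2 Y + 2 d}{5 + d}$)
$z{\left(J \right)} = \frac{1}{18}$ ($z{\left(J \right)} = \frac{1}{6 \cdot 3} = \frac{1}{6} \cdot \frac{1}{3} = \frac{1}{18}$)
$\left(z{\left(E{\left(2,3 \right)} \right)} + 152\right) 143 = \left(\frac{1}{18} + 152\right) 143 = \frac{2737}{18} \cdot 143 = \frac{391391}{18}$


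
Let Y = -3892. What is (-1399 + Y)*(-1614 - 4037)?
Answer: 29899441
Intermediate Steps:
(-1399 + Y)*(-1614 - 4037) = (-1399 - 3892)*(-1614 - 4037) = -5291*(-5651) = 29899441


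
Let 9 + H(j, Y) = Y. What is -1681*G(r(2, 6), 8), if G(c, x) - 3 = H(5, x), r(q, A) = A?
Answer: -3362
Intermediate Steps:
H(j, Y) = -9 + Y
G(c, x) = -6 + x (G(c, x) = 3 + (-9 + x) = -6 + x)
-1681*G(r(2, 6), 8) = -1681*(-6 + 8) = -1681*2 = -3362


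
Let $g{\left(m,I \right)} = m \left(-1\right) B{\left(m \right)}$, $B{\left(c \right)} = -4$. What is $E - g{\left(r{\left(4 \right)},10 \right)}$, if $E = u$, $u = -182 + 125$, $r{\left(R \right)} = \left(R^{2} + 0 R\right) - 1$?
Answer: $-117$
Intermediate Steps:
$r{\left(R \right)} = -1 + R^{2}$ ($r{\left(R \right)} = \left(R^{2} + 0\right) - 1 = R^{2} - 1 = -1 + R^{2}$)
$u = -57$
$g{\left(m,I \right)} = 4 m$ ($g{\left(m,I \right)} = m \left(-1\right) \left(-4\right) = - m \left(-4\right) = 4 m$)
$E = -57$
$E - g{\left(r{\left(4 \right)},10 \right)} = -57 - 4 \left(-1 + 4^{2}\right) = -57 - 4 \left(-1 + 16\right) = -57 - 4 \cdot 15 = -57 - 60 = -117$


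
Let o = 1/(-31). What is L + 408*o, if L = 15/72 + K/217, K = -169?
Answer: -71515/5208 ≈ -13.732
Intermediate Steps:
o = -1/31 ≈ -0.032258
L = -2971/5208 (L = 15/72 - 169/217 = 15*(1/72) - 169*1/217 = 5/24 - 169/217 = -2971/5208 ≈ -0.57047)
L + 408*o = -2971/5208 + 408*(-1/31) = -2971/5208 - 408/31 = -71515/5208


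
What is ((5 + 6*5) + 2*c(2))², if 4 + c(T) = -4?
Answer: 361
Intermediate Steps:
c(T) = -8 (c(T) = -4 - 4 = -8)
((5 + 6*5) + 2*c(2))² = ((5 + 6*5) + 2*(-8))² = ((5 + 30) - 16)² = (35 - 16)² = 19² = 361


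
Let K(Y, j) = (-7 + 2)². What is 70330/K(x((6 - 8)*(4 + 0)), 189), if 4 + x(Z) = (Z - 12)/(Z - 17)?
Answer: 14066/5 ≈ 2813.2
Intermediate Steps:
x(Z) = -4 + (-12 + Z)/(-17 + Z) (x(Z) = -4 + (Z - 12)/(Z - 17) = -4 + (-12 + Z)/(-17 + Z))
K(Y, j) = 25 (K(Y, j) = (-5)² = 25)
70330/K(x((6 - 8)*(4 + 0)), 189) = 70330/25 = 70330*(1/25) = 14066/5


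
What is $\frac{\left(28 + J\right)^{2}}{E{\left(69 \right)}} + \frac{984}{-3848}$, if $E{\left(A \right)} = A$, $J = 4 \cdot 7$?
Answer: $\frac{1499929}{33189} \approx 45.194$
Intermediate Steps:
$J = 28$
$\frac{\left(28 + J\right)^{2}}{E{\left(69 \right)}} + \frac{984}{-3848} = \frac{\left(28 + 28\right)^{2}}{69} + \frac{984}{-3848} = 56^{2} \cdot \frac{1}{69} + 984 \left(- \frac{1}{3848}\right) = 3136 \cdot \frac{1}{69} - \frac{123}{481} = \frac{3136}{69} - \frac{123}{481} = \frac{1499929}{33189}$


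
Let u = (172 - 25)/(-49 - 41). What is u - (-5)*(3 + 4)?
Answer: 1001/30 ≈ 33.367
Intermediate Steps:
u = -49/30 (u = 147/(-90) = 147*(-1/90) = -49/30 ≈ -1.6333)
u - (-5)*(3 + 4) = -49/30 - (-5)*(3 + 4) = -49/30 - (-5)*7 = -49/30 - 1*(-35) = -49/30 + 35 = 1001/30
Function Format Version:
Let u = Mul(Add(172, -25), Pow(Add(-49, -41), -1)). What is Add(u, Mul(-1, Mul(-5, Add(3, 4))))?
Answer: Rational(1001, 30) ≈ 33.367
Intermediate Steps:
u = Rational(-49, 30) (u = Mul(147, Pow(-90, -1)) = Mul(147, Rational(-1, 90)) = Rational(-49, 30) ≈ -1.6333)
Add(u, Mul(-1, Mul(-5, Add(3, 4)))) = Add(Rational(-49, 30), Mul(-1, Mul(-5, Add(3, 4)))) = Add(Rational(-49, 30), Mul(-1, Mul(-5, 7))) = Add(Rational(-49, 30), Mul(-1, -35)) = Add(Rational(-49, 30), 35) = Rational(1001, 30)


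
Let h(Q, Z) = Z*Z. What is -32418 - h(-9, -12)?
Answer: -32562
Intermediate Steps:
h(Q, Z) = Z²
-32418 - h(-9, -12) = -32418 - 1*(-12)² = -32418 - 1*144 = -32418 - 144 = -32562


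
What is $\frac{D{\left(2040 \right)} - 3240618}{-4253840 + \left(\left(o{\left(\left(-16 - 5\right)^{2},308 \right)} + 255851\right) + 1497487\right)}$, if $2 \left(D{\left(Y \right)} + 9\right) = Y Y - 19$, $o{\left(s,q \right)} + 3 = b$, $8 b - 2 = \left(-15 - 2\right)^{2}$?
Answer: $\frac{9278692}{20003749} \approx 0.46385$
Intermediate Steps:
$b = \frac{291}{8}$ ($b = \frac{1}{4} + \frac{\left(-15 - 2\right)^{2}}{8} = \frac{1}{4} + \frac{\left(-17\right)^{2}}{8} = \frac{1}{4} + \frac{1}{8} \cdot 289 = \frac{1}{4} + \frac{289}{8} = \frac{291}{8} \approx 36.375$)
$o{\left(s,q \right)} = \frac{267}{8}$ ($o{\left(s,q \right)} = -3 + \frac{291}{8} = \frac{267}{8}$)
$D{\left(Y \right)} = - \frac{37}{2} + \frac{Y^{2}}{2}$ ($D{\left(Y \right)} = -9 + \frac{Y Y - 19}{2} = -9 + \frac{Y^{2} - 19}{2} = -9 + \frac{-19 + Y^{2}}{2} = -9 + \left(- \frac{19}{2} + \frac{Y^{2}}{2}\right) = - \frac{37}{2} + \frac{Y^{2}}{2}$)
$\frac{D{\left(2040 \right)} - 3240618}{-4253840 + \left(\left(o{\left(\left(-16 - 5\right)^{2},308 \right)} + 255851\right) + 1497487\right)} = \frac{\left(- \frac{37}{2} + \frac{2040^{2}}{2}\right) - 3240618}{-4253840 + \left(\left(\frac{267}{8} + 255851\right) + 1497487\right)} = \frac{\left(- \frac{37}{2} + \frac{1}{2} \cdot 4161600\right) - 3240618}{-4253840 + \left(\frac{2047075}{8} + 1497487\right)} = \frac{\left(- \frac{37}{2} + 2080800\right) - 3240618}{-4253840 + \frac{14026971}{8}} = \frac{\frac{4161563}{2} - 3240618}{- \frac{20003749}{8}} = \left(- \frac{2319673}{2}\right) \left(- \frac{8}{20003749}\right) = \frac{9278692}{20003749}$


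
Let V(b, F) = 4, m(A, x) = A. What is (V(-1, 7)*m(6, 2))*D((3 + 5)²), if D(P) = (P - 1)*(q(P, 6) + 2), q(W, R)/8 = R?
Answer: 75600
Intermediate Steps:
q(W, R) = 8*R
D(P) = -50 + 50*P (D(P) = (P - 1)*(8*6 + 2) = (-1 + P)*(48 + 2) = (-1 + P)*50 = -50 + 50*P)
(V(-1, 7)*m(6, 2))*D((3 + 5)²) = (4*6)*(-50 + 50*(3 + 5)²) = 24*(-50 + 50*8²) = 24*(-50 + 50*64) = 24*(-50 + 3200) = 24*3150 = 75600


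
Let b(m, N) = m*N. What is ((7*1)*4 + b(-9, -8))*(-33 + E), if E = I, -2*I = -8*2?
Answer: -2500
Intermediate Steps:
I = 8 (I = -(-4)*2 = -1/2*(-16) = 8)
b(m, N) = N*m
E = 8
((7*1)*4 + b(-9, -8))*(-33 + E) = ((7*1)*4 - 8*(-9))*(-33 + 8) = (7*4 + 72)*(-25) = (28 + 72)*(-25) = 100*(-25) = -2500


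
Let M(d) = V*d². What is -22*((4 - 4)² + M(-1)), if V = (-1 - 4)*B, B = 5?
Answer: 550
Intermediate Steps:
V = -25 (V = (-1 - 4)*5 = -5*5 = -25)
M(d) = -25*d²
-22*((4 - 4)² + M(-1)) = -22*((4 - 4)² - 25*(-1)²) = -22*(0² - 25*1) = -22*(0 - 25) = -22*(-25) = 550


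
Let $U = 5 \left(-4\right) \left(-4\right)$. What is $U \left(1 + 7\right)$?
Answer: $640$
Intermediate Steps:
$U = 80$ ($U = \left(-20\right) \left(-4\right) = 80$)
$U \left(1 + 7\right) = 80 \left(1 + 7\right) = 80 \cdot 8 = 640$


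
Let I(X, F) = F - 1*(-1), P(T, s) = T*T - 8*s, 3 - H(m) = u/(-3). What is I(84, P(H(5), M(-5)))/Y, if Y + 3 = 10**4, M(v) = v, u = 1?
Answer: 469/89973 ≈ 0.0052127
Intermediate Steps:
H(m) = 10/3 (H(m) = 3 - 1/(-3) = 3 - (-1)/3 = 3 - 1*(-1/3) = 3 + 1/3 = 10/3)
P(T, s) = T**2 - 8*s
Y = 9997 (Y = -3 + 10**4 = -3 + 10000 = 9997)
I(X, F) = 1 + F (I(X, F) = F + 1 = 1 + F)
I(84, P(H(5), M(-5)))/Y = (1 + ((10/3)**2 - 8*(-5)))/9997 = (1 + (100/9 + 40))*(1/9997) = (1 + 460/9)*(1/9997) = (469/9)*(1/9997) = 469/89973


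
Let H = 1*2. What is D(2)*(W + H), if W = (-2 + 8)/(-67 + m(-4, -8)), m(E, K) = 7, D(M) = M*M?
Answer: 38/5 ≈ 7.6000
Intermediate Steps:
D(M) = M²
H = 2
W = -⅒ (W = (-2 + 8)/(-67 + 7) = 6/(-60) = 6*(-1/60) = -⅒ ≈ -0.10000)
D(2)*(W + H) = 2²*(-⅒ + 2) = 4*(19/10) = 38/5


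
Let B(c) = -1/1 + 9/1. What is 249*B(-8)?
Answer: 1992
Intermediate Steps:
B(c) = 8 (B(c) = -1*1 + 9*1 = -1 + 9 = 8)
249*B(-8) = 249*8 = 1992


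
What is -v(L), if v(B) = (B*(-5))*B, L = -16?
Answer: 1280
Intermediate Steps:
v(B) = -5*B² (v(B) = (-5*B)*B = -5*B²)
-v(L) = -(-5)*(-16)² = -(-5)*256 = -1*(-1280) = 1280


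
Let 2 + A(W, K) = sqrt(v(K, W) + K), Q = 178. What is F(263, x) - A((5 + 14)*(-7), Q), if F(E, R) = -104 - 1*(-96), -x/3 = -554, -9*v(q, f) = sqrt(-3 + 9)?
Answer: -6 - sqrt(1602 - sqrt(6))/3 ≈ -19.331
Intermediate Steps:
v(q, f) = -sqrt(6)/9 (v(q, f) = -sqrt(-3 + 9)/9 = -sqrt(6)/9)
x = 1662 (x = -3*(-554) = 1662)
F(E, R) = -8 (F(E, R) = -104 + 96 = -8)
A(W, K) = -2 + sqrt(K - sqrt(6)/9) (A(W, K) = -2 + sqrt(-sqrt(6)/9 + K) = -2 + sqrt(K - sqrt(6)/9))
F(263, x) - A((5 + 14)*(-7), Q) = -8 - (-2 + sqrt(-sqrt(6) + 9*178)/3) = -8 - (-2 + sqrt(-sqrt(6) + 1602)/3) = -8 - (-2 + sqrt(1602 - sqrt(6))/3) = -8 + (2 - sqrt(1602 - sqrt(6))/3) = -6 - sqrt(1602 - sqrt(6))/3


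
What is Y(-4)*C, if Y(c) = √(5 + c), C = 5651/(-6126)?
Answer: -5651/6126 ≈ -0.92246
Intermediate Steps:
C = -5651/6126 (C = 5651*(-1/6126) = -5651/6126 ≈ -0.92246)
Y(-4)*C = √(5 - 4)*(-5651/6126) = √1*(-5651/6126) = 1*(-5651/6126) = -5651/6126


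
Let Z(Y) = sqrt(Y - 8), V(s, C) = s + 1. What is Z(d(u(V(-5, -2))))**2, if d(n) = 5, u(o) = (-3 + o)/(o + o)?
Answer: -3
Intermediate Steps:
V(s, C) = 1 + s
u(o) = (-3 + o)/(2*o) (u(o) = (-3 + o)/((2*o)) = (-3 + o)*(1/(2*o)) = (-3 + o)/(2*o))
Z(Y) = sqrt(-8 + Y)
Z(d(u(V(-5, -2))))**2 = (sqrt(-8 + 5))**2 = (sqrt(-3))**2 = (I*sqrt(3))**2 = -3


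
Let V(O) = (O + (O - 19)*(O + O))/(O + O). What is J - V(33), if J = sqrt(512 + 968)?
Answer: -29/2 + 2*sqrt(370) ≈ 23.971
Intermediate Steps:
V(O) = (O + 2*O*(-19 + O))/(2*O) (V(O) = (O + (-19 + O)*(2*O))/((2*O)) = (O + 2*O*(-19 + O))*(1/(2*O)) = (O + 2*O*(-19 + O))/(2*O))
J = 2*sqrt(370) (J = sqrt(1480) = 2*sqrt(370) ≈ 38.471)
J - V(33) = 2*sqrt(370) - (-37/2 + 33) = 2*sqrt(370) - 1*29/2 = 2*sqrt(370) - 29/2 = -29/2 + 2*sqrt(370)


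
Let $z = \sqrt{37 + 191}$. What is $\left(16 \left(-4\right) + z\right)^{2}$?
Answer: $4324 - 256 \sqrt{57} \approx 2391.2$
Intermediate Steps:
$z = 2 \sqrt{57}$ ($z = \sqrt{228} = 2 \sqrt{57} \approx 15.1$)
$\left(16 \left(-4\right) + z\right)^{2} = \left(16 \left(-4\right) + 2 \sqrt{57}\right)^{2} = \left(-64 + 2 \sqrt{57}\right)^{2}$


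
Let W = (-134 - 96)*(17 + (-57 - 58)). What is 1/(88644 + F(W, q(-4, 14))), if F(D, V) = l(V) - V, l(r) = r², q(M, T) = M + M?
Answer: 1/88716 ≈ 1.1272e-5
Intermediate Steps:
q(M, T) = 2*M
W = 22540 (W = -230*(17 - 115) = -230*(-98) = 22540)
F(D, V) = V² - V
1/(88644 + F(W, q(-4, 14))) = 1/(88644 + (2*(-4))*(-1 + 2*(-4))) = 1/(88644 - 8*(-1 - 8)) = 1/(88644 - 8*(-9)) = 1/(88644 + 72) = 1/88716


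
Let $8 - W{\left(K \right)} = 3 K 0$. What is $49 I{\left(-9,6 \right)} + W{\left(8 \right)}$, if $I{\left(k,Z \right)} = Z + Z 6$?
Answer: $2066$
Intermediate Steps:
$W{\left(K \right)} = 8$ ($W{\left(K \right)} = 8 - 3 K 0 = 8 - 0 = 8 + 0 = 8$)
$I{\left(k,Z \right)} = 7 Z$ ($I{\left(k,Z \right)} = Z + 6 Z = 7 Z$)
$49 I{\left(-9,6 \right)} + W{\left(8 \right)} = 49 \cdot 7 \cdot 6 + 8 = 49 \cdot 42 + 8 = 2058 + 8 = 2066$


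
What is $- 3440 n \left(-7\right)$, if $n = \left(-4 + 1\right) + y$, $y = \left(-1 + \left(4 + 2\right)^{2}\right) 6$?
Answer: $4984560$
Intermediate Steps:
$y = 210$ ($y = \left(-1 + 6^{2}\right) 6 = \left(-1 + 36\right) 6 = 35 \cdot 6 = 210$)
$n = 207$ ($n = \left(-4 + 1\right) + 210 = -3 + 210 = 207$)
$- 3440 n \left(-7\right) = - 3440 \cdot 207 \left(-7\right) = \left(-3440\right) \left(-1449\right) = 4984560$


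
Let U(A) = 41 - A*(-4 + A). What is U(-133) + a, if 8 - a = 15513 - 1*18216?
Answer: -15469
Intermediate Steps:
a = 2711 (a = 8 - (15513 - 1*18216) = 8 - (15513 - 18216) = 8 - 1*(-2703) = 8 + 2703 = 2711)
U(A) = 41 - A*(-4 + A)
U(-133) + a = (41 - 1*(-133)**2 + 4*(-133)) + 2711 = (41 - 1*17689 - 532) + 2711 = (41 - 17689 - 532) + 2711 = -18180 + 2711 = -15469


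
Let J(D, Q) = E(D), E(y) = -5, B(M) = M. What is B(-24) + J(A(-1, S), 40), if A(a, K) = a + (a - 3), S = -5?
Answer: -29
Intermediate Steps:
A(a, K) = -3 + 2*a (A(a, K) = a + (-3 + a) = -3 + 2*a)
J(D, Q) = -5
B(-24) + J(A(-1, S), 40) = -24 - 5 = -29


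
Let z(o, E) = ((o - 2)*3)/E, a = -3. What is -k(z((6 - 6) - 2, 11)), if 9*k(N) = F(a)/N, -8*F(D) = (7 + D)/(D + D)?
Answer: 11/1296 ≈ 0.0084877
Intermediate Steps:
F(D) = -(7 + D)/(16*D) (F(D) = -(7 + D)/(8*(D + D)) = -(7 + D)/(8*(2*D)) = -(7 + D)*1/(2*D)/8 = -(7 + D)/(16*D))
z(o, E) = (-6 + 3*o)/E (z(o, E) = ((-2 + o)*3)/E = (-6 + 3*o)/E)
k(N) = 1/(108*N) (k(N) = (((1/16)*(-7 - 1*(-3))/(-3))/N)/9 = (((1/16)*(-1/3)*(-7 + 3))/N)/9 = (((1/16)*(-1/3)*(-4))/N)/9 = (1/(12*N))/9 = 1/(108*N))
-k(z((6 - 6) - 2, 11)) = -1/(108*(3*(-2 + ((6 - 6) - 2))/11)) = -1/(108*(3*(1/11)*(-2 + (0 - 2)))) = -1/(108*(3*(1/11)*(-2 - 2))) = -1/(108*(3*(1/11)*(-4))) = -1/(108*(-12/11)) = -(-11)/(108*12) = -1*(-11/1296) = 11/1296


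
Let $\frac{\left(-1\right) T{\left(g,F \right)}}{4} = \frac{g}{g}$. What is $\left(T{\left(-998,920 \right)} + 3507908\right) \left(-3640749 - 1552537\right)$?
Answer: $-18217548732544$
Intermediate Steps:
$T{\left(g,F \right)} = -4$ ($T{\left(g,F \right)} = - 4 \frac{g}{g} = \left(-4\right) 1 = -4$)
$\left(T{\left(-998,920 \right)} + 3507908\right) \left(-3640749 - 1552537\right) = \left(-4 + 3507908\right) \left(-3640749 - 1552537\right) = 3507904 \left(-5193286\right) = -18217548732544$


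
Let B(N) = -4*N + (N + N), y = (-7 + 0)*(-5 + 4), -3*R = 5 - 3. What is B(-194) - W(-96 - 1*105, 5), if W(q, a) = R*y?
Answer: 1178/3 ≈ 392.67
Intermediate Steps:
R = -2/3 (R = -(5 - 3)/3 = -1/3*2 = -2/3 ≈ -0.66667)
y = 7 (y = -7*(-1) = 7)
W(q, a) = -14/3 (W(q, a) = -2/3*7 = -14/3)
B(N) = -2*N (B(N) = -4*N + 2*N = -2*N)
B(-194) - W(-96 - 1*105, 5) = -2*(-194) - 1*(-14/3) = 388 + 14/3 = 1178/3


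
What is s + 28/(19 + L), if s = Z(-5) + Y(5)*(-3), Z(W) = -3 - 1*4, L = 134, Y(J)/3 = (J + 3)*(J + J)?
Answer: -111203/153 ≈ -726.82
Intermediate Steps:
Y(J) = 6*J*(3 + J) (Y(J) = 3*((J + 3)*(J + J)) = 3*((3 + J)*(2*J)) = 3*(2*J*(3 + J)) = 6*J*(3 + J))
Z(W) = -7 (Z(W) = -3 - 4 = -7)
s = -727 (s = -7 + (6*5*(3 + 5))*(-3) = -7 + (6*5*8)*(-3) = -7 + 240*(-3) = -7 - 720 = -727)
s + 28/(19 + L) = -727 + 28/(19 + 134) = -727 + 28/153 = -111203/153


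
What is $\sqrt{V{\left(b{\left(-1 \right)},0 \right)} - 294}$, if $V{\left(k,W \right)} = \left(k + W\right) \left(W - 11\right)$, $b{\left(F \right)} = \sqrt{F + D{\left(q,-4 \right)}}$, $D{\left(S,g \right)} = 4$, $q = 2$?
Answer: $\sqrt{-294 - 11 \sqrt{3}} \approx 17.693 i$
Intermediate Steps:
$b{\left(F \right)} = \sqrt{4 + F}$ ($b{\left(F \right)} = \sqrt{F + 4} = \sqrt{4 + F}$)
$V{\left(k,W \right)} = \left(-11 + W\right) \left(W + k\right)$ ($V{\left(k,W \right)} = \left(W + k\right) \left(-11 + W\right) = \left(-11 + W\right) \left(W + k\right)$)
$\sqrt{V{\left(b{\left(-1 \right)},0 \right)} - 294} = \sqrt{\left(0^{2} - 0 - 11 \sqrt{4 - 1} + 0 \sqrt{4 - 1}\right) - 294} = \sqrt{\left(0 + 0 - 11 \sqrt{3} + 0 \sqrt{3}\right) - 294} = \sqrt{\left(0 + 0 - 11 \sqrt{3} + 0\right) - 294} = \sqrt{- 11 \sqrt{3} - 294} = \sqrt{-294 - 11 \sqrt{3}}$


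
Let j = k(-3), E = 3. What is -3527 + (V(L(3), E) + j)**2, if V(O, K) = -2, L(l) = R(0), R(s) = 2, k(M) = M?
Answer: -3502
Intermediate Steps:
L(l) = 2
j = -3
-3527 + (V(L(3), E) + j)**2 = -3527 + (-2 - 3)**2 = -3527 + (-5)**2 = -3527 + 25 = -3502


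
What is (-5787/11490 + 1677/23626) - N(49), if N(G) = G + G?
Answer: -2226733621/22621895 ≈ -98.433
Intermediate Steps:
N(G) = 2*G
(-5787/11490 + 1677/23626) - N(49) = (-5787/11490 + 1677/23626) - 2*49 = (-5787*1/11490 + 1677*(1/23626)) - 1*98 = (-1929/3830 + 1677/23626) - 98 = -9787911/22621895 - 98 = -2226733621/22621895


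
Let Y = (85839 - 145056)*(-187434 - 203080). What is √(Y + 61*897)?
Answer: √23125122255 ≈ 1.5207e+5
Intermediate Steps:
Y = 23125067538 (Y = -59217*(-390514) = 23125067538)
√(Y + 61*897) = √(23125067538 + 61*897) = √(23125067538 + 54717) = √23125122255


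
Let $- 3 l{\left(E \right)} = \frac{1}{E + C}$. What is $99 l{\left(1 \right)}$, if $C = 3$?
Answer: $- \frac{33}{4} \approx -8.25$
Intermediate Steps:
$l{\left(E \right)} = - \frac{1}{3 \left(3 + E\right)}$ ($l{\left(E \right)} = - \frac{1}{3 \left(E + 3\right)} = - \frac{1}{3 \left(3 + E\right)}$)
$99 l{\left(1 \right)} = 99 \left(- \frac{1}{9 + 3 \cdot 1}\right) = 99 \left(- \frac{1}{9 + 3}\right) = 99 \left(- \frac{1}{12}\right) = - \frac{33}{4}$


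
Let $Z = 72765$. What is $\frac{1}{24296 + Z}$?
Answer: $\frac{1}{97061} \approx 1.0303 \cdot 10^{-5}$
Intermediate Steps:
$\frac{1}{24296 + Z} = \frac{1}{24296 + 72765} = \frac{1}{97061}$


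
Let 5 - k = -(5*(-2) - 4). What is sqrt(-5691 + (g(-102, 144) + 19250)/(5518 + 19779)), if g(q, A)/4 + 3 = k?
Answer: 5*I*sqrt(145656103777)/25297 ≈ 75.434*I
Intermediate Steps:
k = -9 (k = 5 - (-1)*(5*(-2) - 4) = 5 - (-1)*(-10 - 4) = 5 - (-1)*(-14) = 5 - 1*14 = 5 - 14 = -9)
g(q, A) = -48 (g(q, A) = -12 + 4*(-9) = -12 - 36 = -48)
sqrt(-5691 + (g(-102, 144) + 19250)/(5518 + 19779)) = sqrt(-5691 + (-48 + 19250)/(5518 + 19779)) = sqrt(-5691 + 19202/25297) = sqrt(-143946025/25297) = 5*I*sqrt(145656103777)/25297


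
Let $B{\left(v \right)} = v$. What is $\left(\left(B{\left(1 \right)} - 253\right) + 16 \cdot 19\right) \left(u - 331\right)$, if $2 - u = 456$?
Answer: $-40820$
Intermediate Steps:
$u = -454$ ($u = 2 - 456 = -454$)
$\left(\left(B{\left(1 \right)} - 253\right) + 16 \cdot 19\right) \left(u - 331\right) = \left(\left(1 - 253\right) + 16 \cdot 19\right) \left(-454 - 331\right) = \left(\left(1 - 253\right) + 304\right) \left(-454 - 331\right) = \left(-252 + 304\right) \left(-785\right) = 52 \left(-785\right) = -40820$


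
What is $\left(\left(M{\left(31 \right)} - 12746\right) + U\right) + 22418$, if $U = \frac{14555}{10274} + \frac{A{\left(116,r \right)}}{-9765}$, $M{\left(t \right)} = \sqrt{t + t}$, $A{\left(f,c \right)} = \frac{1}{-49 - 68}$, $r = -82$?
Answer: $\frac{113547497261189}{11738096370} + \sqrt{62} \approx 9681.3$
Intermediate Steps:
$A{\left(f,c \right)} = - \frac{1}{117}$ ($A{\left(f,c \right)} = \frac{1}{-117} = - \frac{1}{117}$)
$M{\left(t \right)} = \sqrt{2} \sqrt{t}$ ($M{\left(t \right)} = \sqrt{2 t} = \sqrt{2} \sqrt{t}$)
$U = \frac{16629170549}{11738096370}$ ($U = \frac{14555}{10274} - \frac{1}{117 \left(-9765\right)} = 14555 \cdot \frac{1}{10274} - - \frac{1}{1142505} = \frac{14555}{10274} + \frac{1}{1142505} = \frac{16629170549}{11738096370} \approx 1.4167$)
$\left(\left(M{\left(31 \right)} - 12746\right) + U\right) + 22418 = \left(\left(\sqrt{2} \sqrt{31} - 12746\right) + \frac{16629170549}{11738096370}\right) + 22418 = \left(\left(\sqrt{62} - 12746\right) + \frac{16629170549}{11738096370}\right) + 22418 = \left(\left(-12746 + \sqrt{62}\right) + \frac{16629170549}{11738096370}\right) + 22418 = \left(- \frac{149597147161471}{11738096370} + \sqrt{62}\right) + 22418 = \frac{113547497261189}{11738096370} + \sqrt{62}$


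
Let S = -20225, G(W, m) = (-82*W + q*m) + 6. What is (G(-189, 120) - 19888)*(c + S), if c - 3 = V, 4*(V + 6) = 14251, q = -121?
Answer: 315039886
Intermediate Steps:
G(W, m) = 6 - 121*m - 82*W (G(W, m) = (-82*W - 121*m) + 6 = (-121*m - 82*W) + 6 = 6 - 121*m - 82*W)
V = 14227/4 (V = -6 + (¼)*14251 = -6 + 14251/4 = 14227/4 ≈ 3556.8)
c = 14239/4 (c = 3 + 14227/4 = 14239/4 ≈ 3559.8)
(G(-189, 120) - 19888)*(c + S) = ((6 - 121*120 - 82*(-189)) - 19888)*(14239/4 - 20225) = ((6 - 14520 + 15498) - 19888)*(-66661/4) = (984 - 19888)*(-66661/4) = -18904*(-66661/4) = 315039886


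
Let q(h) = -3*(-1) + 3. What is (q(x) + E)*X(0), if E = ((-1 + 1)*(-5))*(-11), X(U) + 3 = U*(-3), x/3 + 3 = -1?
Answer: -18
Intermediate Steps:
x = -12 (x = -9 + 3*(-1) = -9 - 3 = -12)
X(U) = -3 - 3*U (X(U) = -3 + U*(-3) = -3 - 3*U)
q(h) = 6 (q(h) = 3 + 3 = 6)
E = 0 (E = (0*(-5))*(-11) = 0*(-11) = 0)
(q(x) + E)*X(0) = (6 + 0)*(-3 - 3*0) = 6*(-3 + 0) = 6*(-3) = -18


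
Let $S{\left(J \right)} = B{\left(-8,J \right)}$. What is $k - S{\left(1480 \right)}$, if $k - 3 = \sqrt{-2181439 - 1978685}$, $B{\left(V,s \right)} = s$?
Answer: $-1477 + 6 i \sqrt{115559} \approx -1477.0 + 2039.6 i$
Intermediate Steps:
$S{\left(J \right)} = J$
$k = 3 + 6 i \sqrt{115559}$ ($k = 3 + \sqrt{-2181439 - 1978685} = 3 + \sqrt{-4160124} = 3 + 6 i \sqrt{115559} \approx 3.0 + 2039.6 i$)
$k - S{\left(1480 \right)} = \left(3 + 6 i \sqrt{115559}\right) - 1480 = -1477 + 6 i \sqrt{115559}$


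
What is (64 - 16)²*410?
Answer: 944640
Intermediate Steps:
(64 - 16)²*410 = 48²*410 = 2304*410 = 944640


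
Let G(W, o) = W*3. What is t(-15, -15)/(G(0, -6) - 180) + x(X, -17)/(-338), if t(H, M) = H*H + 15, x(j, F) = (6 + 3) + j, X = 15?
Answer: -712/507 ≈ -1.4043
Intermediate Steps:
G(W, o) = 3*W
x(j, F) = 9 + j
t(H, M) = 15 + H**2 (t(H, M) = H**2 + 15 = 15 + H**2)
t(-15, -15)/(G(0, -6) - 180) + x(X, -17)/(-338) = (15 + (-15)**2)/(3*0 - 180) + (9 + 15)/(-338) = (15 + 225)/(0 - 180) + 24*(-1/338) = 240/(-180) - 12/169 = 240*(-1/180) - 12/169 = -4/3 - 12/169 = -712/507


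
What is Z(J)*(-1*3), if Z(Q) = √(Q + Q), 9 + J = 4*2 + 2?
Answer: -3*√2 ≈ -4.2426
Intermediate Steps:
J = 1 (J = -9 + (4*2 + 2) = -9 + (8 + 2) = -9 + 10 = 1)
Z(Q) = √2*√Q (Z(Q) = √(2*Q) = √2*√Q)
Z(J)*(-1*3) = (√2*√1)*(-1*3) = (√2*1)*(-3) = √2*(-3) = -3*√2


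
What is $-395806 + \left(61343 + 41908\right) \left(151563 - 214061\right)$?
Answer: $-6453376804$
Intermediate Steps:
$-395806 + \left(61343 + 41908\right) \left(151563 - 214061\right) = -395806 + 103251 \left(-62498\right) = -395806 - 6452980998 = -6453376804$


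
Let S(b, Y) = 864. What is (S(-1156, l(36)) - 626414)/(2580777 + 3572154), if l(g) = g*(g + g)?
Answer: -625550/6152931 ≈ -0.10167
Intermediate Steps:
l(g) = 2*g² (l(g) = g*(2*g) = 2*g²)
(S(-1156, l(36)) - 626414)/(2580777 + 3572154) = (864 - 626414)/(2580777 + 3572154) = -625550/6152931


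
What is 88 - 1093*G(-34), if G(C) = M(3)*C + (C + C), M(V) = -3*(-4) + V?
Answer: 631842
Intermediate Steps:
M(V) = 12 + V
G(C) = 17*C (G(C) = (12 + 3)*C + (C + C) = 15*C + 2*C = 17*C)
88 - 1093*G(-34) = 88 - 18581*(-34) = 88 - 1093*(-578) = 88 + 631754 = 631842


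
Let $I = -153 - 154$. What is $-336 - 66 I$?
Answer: $19926$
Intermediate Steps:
$I = -307$ ($I = -153 - 154 = -307$)
$-336 - 66 I = -336 - -20262 = -336 + 20262 = 19926$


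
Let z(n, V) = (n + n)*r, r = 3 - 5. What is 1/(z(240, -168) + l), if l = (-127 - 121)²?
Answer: 1/60544 ≈ 1.6517e-5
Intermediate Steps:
r = -2
l = 61504 (l = (-248)² = 61504)
z(n, V) = -4*n (z(n, V) = (n + n)*(-2) = (2*n)*(-2) = -4*n)
1/(z(240, -168) + l) = 1/(-4*240 + 61504) = 1/(-960 + 61504) = 1/60544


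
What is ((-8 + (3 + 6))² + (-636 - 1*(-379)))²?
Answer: 65536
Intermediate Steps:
((-8 + (3 + 6))² + (-636 - 1*(-379)))² = ((-8 + 9)² + (-636 + 379))² = (1² - 257)² = (1 - 257)² = (-256)² = 65536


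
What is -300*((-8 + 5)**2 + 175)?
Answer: -55200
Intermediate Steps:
-300*((-8 + 5)**2 + 175) = -300*((-3)**2 + 175) = -300*(9 + 175) = -300*184 = -55200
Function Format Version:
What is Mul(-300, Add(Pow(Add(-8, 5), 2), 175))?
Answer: -55200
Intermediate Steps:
Mul(-300, Add(Pow(Add(-8, 5), 2), 175)) = Mul(-300, Add(Pow(-3, 2), 175)) = Mul(-300, Add(9, 175)) = Mul(-300, 184) = -55200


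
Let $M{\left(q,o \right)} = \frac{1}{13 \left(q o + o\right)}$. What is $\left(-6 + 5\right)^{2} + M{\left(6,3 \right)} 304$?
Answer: $\frac{577}{273} \approx 2.1136$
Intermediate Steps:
$M{\left(q,o \right)} = \frac{1}{13 \left(o + o q\right)}$ ($M{\left(q,o \right)} = \frac{1}{13 \left(o q + o\right)} = \frac{1}{13 \left(o + o q\right)}$)
$\left(-6 + 5\right)^{2} + M{\left(6,3 \right)} 304 = \left(-6 + 5\right)^{2} + \frac{1}{13 \cdot 3 \left(1 + 6\right)} 304 = \left(-1\right)^{2} + \frac{1}{13} \cdot \frac{1}{3} \cdot \frac{1}{7} \cdot 304 = 1 + \frac{1}{13} \cdot \frac{1}{3} \cdot \frac{1}{7} \cdot 304 = 1 + \frac{1}{273} \cdot 304 = 1 + \frac{304}{273} = \frac{577}{273}$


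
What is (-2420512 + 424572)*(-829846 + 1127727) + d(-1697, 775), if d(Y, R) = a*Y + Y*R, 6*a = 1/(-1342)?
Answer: -4787348150270683/8052 ≈ -5.9455e+11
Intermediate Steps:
a = -1/8052 (a = (⅙)/(-1342) = (⅙)*(-1/1342) = -1/8052 ≈ -0.00012419)
d(Y, R) = -Y/8052 + R*Y (d(Y, R) = -Y/8052 + Y*R = -Y/8052 + R*Y)
(-2420512 + 424572)*(-829846 + 1127727) + d(-1697, 775) = (-2420512 + 424572)*(-829846 + 1127727) - 1697*(-1/8052 + 775) = -1995940*297881 - 1697*6240299/8052 = -594552603140 - 10589787403/8052 = -4787348150270683/8052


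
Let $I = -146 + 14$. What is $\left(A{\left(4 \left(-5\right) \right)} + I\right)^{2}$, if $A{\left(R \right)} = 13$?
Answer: $14161$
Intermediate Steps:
$I = -132$
$\left(A{\left(4 \left(-5\right) \right)} + I\right)^{2} = \left(13 - 132\right)^{2} = \left(-119\right)^{2} = 14161$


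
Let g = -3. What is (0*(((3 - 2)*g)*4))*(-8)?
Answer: 0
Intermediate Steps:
(0*(((3 - 2)*g)*4))*(-8) = (0*(((3 - 2)*(-3))*4))*(-8) = (0*((1*(-3))*4))*(-8) = (0*(-3*4))*(-8) = (0*(-12))*(-8) = 0*(-8) = 0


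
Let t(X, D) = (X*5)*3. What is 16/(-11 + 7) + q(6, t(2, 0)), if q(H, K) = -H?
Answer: -10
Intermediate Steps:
t(X, D) = 15*X (t(X, D) = (5*X)*3 = 15*X)
16/(-11 + 7) + q(6, t(2, 0)) = 16/(-11 + 7) - 1*6 = 16/(-4) - 6 = -¼*16 - 6 = -4 - 6 = -10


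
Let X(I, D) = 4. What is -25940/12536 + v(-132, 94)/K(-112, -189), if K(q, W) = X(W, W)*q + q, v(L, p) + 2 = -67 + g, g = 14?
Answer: -345923/175504 ≈ -1.9710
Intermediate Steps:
v(L, p) = -55 (v(L, p) = -2 + (-67 + 14) = -2 - 53 = -55)
K(q, W) = 5*q (K(q, W) = 4*q + q = 5*q)
-25940/12536 + v(-132, 94)/K(-112, -189) = -25940/12536 - 55/(5*(-112)) = -25940*1/12536 - 55/(-560) = -6485/3134 - 55*(-1/560) = -6485/3134 + 11/112 = -345923/175504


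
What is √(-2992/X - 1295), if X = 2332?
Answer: I*√3641259/53 ≈ 36.004*I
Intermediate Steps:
√(-2992/X - 1295) = √(-2992/2332 - 1295) = √(-2992*1/2332 - 1295) = √(-68/53 - 1295) = √(-68703/53) = I*√3641259/53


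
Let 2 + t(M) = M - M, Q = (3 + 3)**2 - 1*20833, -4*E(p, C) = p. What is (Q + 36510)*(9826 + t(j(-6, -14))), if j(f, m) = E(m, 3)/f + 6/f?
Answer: 154364512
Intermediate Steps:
E(p, C) = -p/4
j(f, m) = 6/f - m/(4*f) (j(f, m) = (-m/4)/f + 6/f = -m/(4*f) + 6/f = 6/f - m/(4*f))
Q = -20797 (Q = 6**2 - 20833 = 36 - 20833 = -20797)
t(M) = -2 (t(M) = -2 + (M - M) = -2 + 0 = -2)
(Q + 36510)*(9826 + t(j(-6, -14))) = (-20797 + 36510)*(9826 - 2) = 15713*9824 = 154364512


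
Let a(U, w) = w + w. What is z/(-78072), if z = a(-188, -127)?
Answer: 127/39036 ≈ 0.0032534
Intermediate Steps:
a(U, w) = 2*w
z = -254 (z = 2*(-127) = -254)
z/(-78072) = -254/(-78072) = -254*(-1/78072) = 127/39036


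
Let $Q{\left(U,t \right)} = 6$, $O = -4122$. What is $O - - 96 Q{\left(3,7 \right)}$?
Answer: $-3546$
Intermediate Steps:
$O - - 96 Q{\left(3,7 \right)} = -4122 - \left(-96\right) 6 = -4122 - -576 = -4122 + 576 = -3546$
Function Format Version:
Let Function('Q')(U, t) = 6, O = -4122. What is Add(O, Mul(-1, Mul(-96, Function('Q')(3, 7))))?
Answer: -3546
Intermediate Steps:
Add(O, Mul(-1, Mul(-96, Function('Q')(3, 7)))) = Add(-4122, Mul(-1, Mul(-96, 6))) = Add(-4122, Mul(-1, -576)) = Add(-4122, 576) = -3546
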